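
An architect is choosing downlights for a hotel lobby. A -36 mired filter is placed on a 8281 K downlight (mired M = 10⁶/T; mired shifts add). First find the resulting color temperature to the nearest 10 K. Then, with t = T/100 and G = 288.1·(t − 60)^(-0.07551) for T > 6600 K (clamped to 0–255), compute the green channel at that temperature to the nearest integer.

212

M_in = 10⁶/8281 = 120.76; M_out = 120.76 + (-36) = 84.76.
T_out = 10⁶/84.76 = 11798.2 K → 11800 K; t = 118.
G = 288.1·(118 − 60)^(-0.07551) = 288.1·58^(-0.07551) = 288.1·0.73594 = 212.025.
Rounded: 212.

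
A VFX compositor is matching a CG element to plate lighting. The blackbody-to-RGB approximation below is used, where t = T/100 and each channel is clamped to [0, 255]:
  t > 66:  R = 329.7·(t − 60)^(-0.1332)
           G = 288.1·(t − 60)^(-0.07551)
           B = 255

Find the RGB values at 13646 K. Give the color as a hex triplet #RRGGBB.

t = 13646/100 = 136.46; the t > 66 branch applies.
R = 329.7·(136.46 − 60)^(-0.1332) = 329.7·76.46^(-0.1332) = 329.7·0.56121 = 185.031.
G = 288.1·(136.46 − 60)^(-0.07551) = 288.1·76.46^(-0.07551) = 288.1·0.72075 = 207.647.
B = 255 by definition for t > 66.
Rounded: (185, 208, 255).
In hex: #B9D0FF.

#B9D0FF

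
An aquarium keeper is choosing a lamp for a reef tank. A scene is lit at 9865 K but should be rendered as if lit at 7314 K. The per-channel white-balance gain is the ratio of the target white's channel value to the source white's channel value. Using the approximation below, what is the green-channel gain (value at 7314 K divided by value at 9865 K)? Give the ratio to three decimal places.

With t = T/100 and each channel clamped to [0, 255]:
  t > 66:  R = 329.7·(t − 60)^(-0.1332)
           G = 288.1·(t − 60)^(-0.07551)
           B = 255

At 9865 K (t = 98.65):
  G = 288.1·(98.65 − 60)^(-0.07551) = 288.1·38.65^(-0.07551) = 288.1·0.75885 = 218.624.
At 7314 K (t = 73.14):
  G = 288.1·(73.14 − 60)^(-0.07551) = 288.1·13.14^(-0.07551) = 288.1·0.82326 = 237.180.
Gain = 237.180 / 218.624 = 1.0849 → 1.085.

1.085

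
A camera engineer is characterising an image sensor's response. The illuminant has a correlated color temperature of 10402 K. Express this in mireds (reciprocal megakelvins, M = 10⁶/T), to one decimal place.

M = 10⁶ / 10402 = 96.135 → 96.1 mireds.

96.1 mireds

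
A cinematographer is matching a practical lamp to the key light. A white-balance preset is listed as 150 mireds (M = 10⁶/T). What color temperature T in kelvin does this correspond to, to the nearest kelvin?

T = 10⁶ / 150 = 6666.67 K → 6667 K.

6667 K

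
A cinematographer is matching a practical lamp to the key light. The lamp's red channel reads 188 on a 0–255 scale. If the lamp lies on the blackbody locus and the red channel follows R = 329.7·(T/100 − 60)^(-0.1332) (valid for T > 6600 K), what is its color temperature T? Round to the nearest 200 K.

(t − 60)^(-0.1332) = 188/329.7 = 0.57022.
t − 60 = 0.57022^(1/-0.1332) = 0.57022^(-7.508) = 67.848, so t = 127.848.
T = 100·t = 12785 K → 12800 K to the nearest 200 K.

12800 K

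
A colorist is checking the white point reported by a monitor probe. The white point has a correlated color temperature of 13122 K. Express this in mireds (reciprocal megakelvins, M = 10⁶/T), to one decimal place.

76.2 mireds

M = 10⁶ / 13122 = 76.208 → 76.2 mireds.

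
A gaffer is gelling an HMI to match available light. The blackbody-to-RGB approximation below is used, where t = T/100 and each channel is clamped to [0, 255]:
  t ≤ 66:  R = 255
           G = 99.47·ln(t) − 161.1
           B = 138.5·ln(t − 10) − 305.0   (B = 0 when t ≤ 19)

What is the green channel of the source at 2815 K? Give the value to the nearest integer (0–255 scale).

t = 2815/100 = 28.15; the t ≤ 66 branch applies.
G = 99.47·ln 28.15 − 161.1 = 99.47·3.3375 − 161.1 = 170.886.
Rounded: 171.

171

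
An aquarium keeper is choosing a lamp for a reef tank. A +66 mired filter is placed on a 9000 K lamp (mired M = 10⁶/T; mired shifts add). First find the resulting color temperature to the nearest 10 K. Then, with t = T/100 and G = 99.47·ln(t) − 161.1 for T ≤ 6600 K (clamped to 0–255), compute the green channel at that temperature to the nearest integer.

240

M_in = 10⁶/9000 = 111.11; M_out = 111.11 + (+66) = 177.11.
T_out = 10⁶/177.11 = 5646.2 K → 5650 K; t = 56.5.
G = 99.47·ln 56.5 − 161.1 = 99.47·4.0342 − 161.1 = 240.186.
Rounded: 240.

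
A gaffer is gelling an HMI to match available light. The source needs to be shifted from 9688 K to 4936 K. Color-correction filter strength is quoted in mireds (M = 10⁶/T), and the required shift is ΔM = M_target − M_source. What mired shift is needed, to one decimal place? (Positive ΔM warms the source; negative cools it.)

+99.4 mireds

M_source = 10⁶/9688 = 103.220; M_target = 10⁶/4936 = 202.593.
ΔM = 202.593 − 103.220 = 99.373 → +99.4 mireds, a warming shift.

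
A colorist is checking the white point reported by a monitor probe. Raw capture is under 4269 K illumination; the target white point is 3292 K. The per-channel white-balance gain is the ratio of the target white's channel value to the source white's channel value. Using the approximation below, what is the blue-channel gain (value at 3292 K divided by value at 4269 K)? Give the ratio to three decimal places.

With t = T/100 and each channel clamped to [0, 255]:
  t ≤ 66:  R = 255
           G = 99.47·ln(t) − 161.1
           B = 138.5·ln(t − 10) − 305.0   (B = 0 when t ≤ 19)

At 4269 K (t = 42.69):
  B = 138.5·ln(42.69 − 10) − 305.0 = 138.5·ln 32.69 − 305.0 = 138.5·3.4871 − 305.0 = 177.959.
At 3292 K (t = 32.92):
  B = 138.5·ln(32.92 − 10) − 305.0 = 138.5·ln 22.92 − 305.0 = 138.5·3.1320 − 305.0 = 128.783.
Gain = 128.783 / 177.959 = 0.7237 → 0.724.

0.724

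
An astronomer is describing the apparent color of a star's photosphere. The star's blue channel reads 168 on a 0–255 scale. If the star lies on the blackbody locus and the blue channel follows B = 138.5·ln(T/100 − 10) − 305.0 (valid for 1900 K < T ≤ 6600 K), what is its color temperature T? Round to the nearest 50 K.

ln(t − 10) = (168 + 305.0) / 138.5 = 3.4152.
t − 10 = e^3.4152 = 30.422, so t = 40.422.
T = 100·t = 4042 K → 4050 K to the nearest 50 K.

4050 K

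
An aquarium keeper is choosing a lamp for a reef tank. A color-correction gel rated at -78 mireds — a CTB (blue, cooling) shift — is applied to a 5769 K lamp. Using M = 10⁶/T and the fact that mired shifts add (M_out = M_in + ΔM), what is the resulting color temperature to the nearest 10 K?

10490 K

M_in = 10⁶/5769 = 173.34 mireds.
M_out = 173.34 + (-78) = 95.34 mireds.
T_out = 10⁶/95.34 = 10488.7 K → 10490 K.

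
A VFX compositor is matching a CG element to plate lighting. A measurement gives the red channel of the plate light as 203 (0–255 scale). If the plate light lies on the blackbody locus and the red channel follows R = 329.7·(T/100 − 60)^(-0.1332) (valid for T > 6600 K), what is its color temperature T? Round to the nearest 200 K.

(t − 60)^(-0.1332) = 203/329.7 = 0.61571.
t − 60 = 0.61571^(1/-0.1332) = 0.61571^(-7.508) = 38.129, so t = 98.129.
T = 100·t = 9813 K → 9800 K to the nearest 200 K.

9800 K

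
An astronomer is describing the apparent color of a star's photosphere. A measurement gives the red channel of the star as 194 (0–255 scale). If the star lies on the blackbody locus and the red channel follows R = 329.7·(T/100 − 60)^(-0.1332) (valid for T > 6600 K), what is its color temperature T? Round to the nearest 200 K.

(t − 60)^(-0.1332) = 194/329.7 = 0.58841.
t − 60 = 0.58841^(1/-0.1332) = 0.58841^(-7.508) = 53.593, so t = 113.593.
T = 100·t = 11359 K → 11400 K to the nearest 200 K.

11400 K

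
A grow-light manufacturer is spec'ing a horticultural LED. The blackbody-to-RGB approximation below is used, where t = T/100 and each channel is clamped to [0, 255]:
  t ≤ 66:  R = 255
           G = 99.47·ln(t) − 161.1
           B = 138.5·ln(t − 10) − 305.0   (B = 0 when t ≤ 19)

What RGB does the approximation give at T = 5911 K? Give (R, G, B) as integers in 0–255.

t = 5911/100 = 59.11; the t ≤ 66 branch applies.
R = 255 by definition for t ≤ 66.
G = 99.47·ln 59.11 − 161.1 = 99.47·4.0794 − 161.1 = 244.678.
B = 138.5·ln(59.11 − 10) − 305.0 = 138.5·ln 49.11 − 305.0 = 138.5·3.8941 − 305.0 = 234.328.
Rounded: (255, 245, 234).

(255, 245, 234)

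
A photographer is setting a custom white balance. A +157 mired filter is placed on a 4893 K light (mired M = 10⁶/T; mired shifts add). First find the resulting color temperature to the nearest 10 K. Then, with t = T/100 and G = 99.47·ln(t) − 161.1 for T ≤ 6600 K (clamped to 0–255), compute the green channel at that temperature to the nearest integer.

M_in = 10⁶/4893 = 204.37; M_out = 204.37 + (+157) = 361.37.
T_out = 10⁶/361.37 = 2767.2 K → 2770 K; t = 27.7.
G = 99.47·ln 27.7 − 161.1 = 99.47·3.3214 − 161.1 = 169.283.
Rounded: 169.

169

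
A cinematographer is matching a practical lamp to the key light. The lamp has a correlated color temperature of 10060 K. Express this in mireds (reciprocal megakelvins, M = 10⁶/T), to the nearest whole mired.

M = 10⁶ / 10060 = 99.404 → 99 mireds.

99 mireds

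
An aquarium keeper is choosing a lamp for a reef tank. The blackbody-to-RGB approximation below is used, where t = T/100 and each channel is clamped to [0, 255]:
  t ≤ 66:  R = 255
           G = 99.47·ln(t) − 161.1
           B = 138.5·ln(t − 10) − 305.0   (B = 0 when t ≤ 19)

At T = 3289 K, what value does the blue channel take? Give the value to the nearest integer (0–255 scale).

t = 3289/100 = 32.89; the t ≤ 66 branch applies.
B = 138.5·ln(32.89 − 10) − 305.0 = 138.5·ln 22.89 − 305.0 = 138.5·3.1307 − 305.0 = 128.602.
Rounded: 129.

129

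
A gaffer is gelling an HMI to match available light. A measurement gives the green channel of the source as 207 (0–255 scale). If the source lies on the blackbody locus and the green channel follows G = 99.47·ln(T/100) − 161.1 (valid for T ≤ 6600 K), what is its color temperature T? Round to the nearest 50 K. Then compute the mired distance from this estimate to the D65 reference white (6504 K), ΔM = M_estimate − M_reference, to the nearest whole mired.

+93 mireds

ln t = (207 + 161.1) / 99.47 = 3.7006.
t = e^3.7006 = 40.472.
T = 100·t = 4047 K → 4050 K to the nearest 50 K.
M_estimate = 10⁶/4050 = 246.91; M_reference = 10⁶/6504 = 153.75.
ΔM = 246.91 − 153.75 = 93.16 → +93 mireds.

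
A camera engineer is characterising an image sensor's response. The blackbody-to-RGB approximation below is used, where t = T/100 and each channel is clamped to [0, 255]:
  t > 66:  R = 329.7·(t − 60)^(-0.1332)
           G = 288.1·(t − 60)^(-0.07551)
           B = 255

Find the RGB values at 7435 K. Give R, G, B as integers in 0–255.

t = 7435/100 = 74.35; the t > 66 branch applies.
R = 329.7·(74.35 − 60)^(-0.1332) = 329.7·14.35^(-0.1332) = 329.7·0.70131 = 231.220.
G = 288.1·(74.35 − 60)^(-0.07551) = 288.1·14.35^(-0.07551) = 288.1·0.81780 = 235.608.
B = 255 by definition for t > 66.
Rounded: (231, 236, 255).

R=231, G=236, B=255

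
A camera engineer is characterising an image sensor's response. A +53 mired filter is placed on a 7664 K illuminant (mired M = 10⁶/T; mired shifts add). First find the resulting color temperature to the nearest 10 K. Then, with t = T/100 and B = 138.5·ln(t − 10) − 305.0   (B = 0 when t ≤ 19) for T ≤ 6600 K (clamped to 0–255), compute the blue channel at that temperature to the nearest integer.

M_in = 10⁶/7664 = 130.48; M_out = 130.48 + (+53) = 183.48.
T_out = 10⁶/183.48 = 5450.2 K → 5450 K; t = 54.5.
B = 138.5·ln(54.5 − 10) − 305.0 = 138.5·ln 44.5 − 305.0 = 138.5·3.7955 − 305.0 = 220.675.
Rounded: 221.

221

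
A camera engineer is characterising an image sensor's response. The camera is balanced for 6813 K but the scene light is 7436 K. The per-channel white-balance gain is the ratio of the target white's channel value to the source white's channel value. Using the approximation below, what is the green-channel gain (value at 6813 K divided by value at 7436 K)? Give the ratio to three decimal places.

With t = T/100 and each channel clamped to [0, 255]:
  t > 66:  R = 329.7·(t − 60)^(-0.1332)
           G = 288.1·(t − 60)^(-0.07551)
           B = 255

1.044

At 7436 K (t = 74.36):
  G = 288.1·(74.36 − 60)^(-0.07551) = 288.1·14.36^(-0.07551) = 288.1·0.81776 = 235.595.
At 6813 K (t = 68.13):
  G = 288.1·(68.13 − 60)^(-0.07551) = 288.1·8.13^(-0.07551) = 288.1·0.85365 = 245.936.
Gain = 245.936 / 235.595 = 1.0439 → 1.044.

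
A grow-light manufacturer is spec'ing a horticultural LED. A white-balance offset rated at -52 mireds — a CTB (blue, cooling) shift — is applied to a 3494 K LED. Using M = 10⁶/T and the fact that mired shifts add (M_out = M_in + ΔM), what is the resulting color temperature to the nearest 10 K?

M_in = 10⁶/3494 = 286.20 mireds.
M_out = 286.20 + (-52) = 234.20 mireds.
T_out = 10⁶/234.20 = 4269.8 K → 4270 K.

4270 K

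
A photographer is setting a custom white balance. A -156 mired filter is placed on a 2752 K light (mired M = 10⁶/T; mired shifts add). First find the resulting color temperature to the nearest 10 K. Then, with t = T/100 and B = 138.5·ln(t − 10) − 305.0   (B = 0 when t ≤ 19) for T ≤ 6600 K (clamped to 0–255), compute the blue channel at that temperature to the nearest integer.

M_in = 10⁶/2752 = 363.37; M_out = 363.37 + (-156) = 207.37.
T_out = 10⁶/207.37 = 4822.2 K → 4820 K; t = 48.2.
B = 138.5·ln(48.2 − 10) − 305.0 = 138.5·ln 38.2 − 305.0 = 138.5·3.6428 − 305.0 = 199.533.
Rounded: 200.

200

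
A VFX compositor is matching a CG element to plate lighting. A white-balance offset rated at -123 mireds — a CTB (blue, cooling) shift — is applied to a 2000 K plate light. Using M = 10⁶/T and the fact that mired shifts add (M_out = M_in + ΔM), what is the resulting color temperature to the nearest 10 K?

M_in = 10⁶/2000 = 500.00 mireds.
M_out = 500.00 + (-123) = 377.00 mireds.
T_out = 10⁶/377.00 = 2652.5 K → 2650 K.

2650 K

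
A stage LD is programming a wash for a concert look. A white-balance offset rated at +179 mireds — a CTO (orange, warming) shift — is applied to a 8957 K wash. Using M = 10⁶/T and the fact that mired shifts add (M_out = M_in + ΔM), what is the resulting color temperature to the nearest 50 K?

M_in = 10⁶/8957 = 111.64 mireds.
M_out = 111.64 + (+179) = 290.64 mireds.
T_out = 10⁶/290.64 = 3440.6 K → 3450 K.

3450 K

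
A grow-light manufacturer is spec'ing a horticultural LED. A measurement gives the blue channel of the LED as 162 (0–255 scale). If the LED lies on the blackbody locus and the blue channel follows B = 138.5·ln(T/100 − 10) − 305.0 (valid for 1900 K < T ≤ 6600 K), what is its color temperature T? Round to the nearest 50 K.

ln(t − 10) = (162 + 305.0) / 138.5 = 3.3718.
t − 10 = e^3.3718 = 29.132, so t = 39.132.
T = 100·t = 3913 K → 3900 K to the nearest 50 K.

3900 K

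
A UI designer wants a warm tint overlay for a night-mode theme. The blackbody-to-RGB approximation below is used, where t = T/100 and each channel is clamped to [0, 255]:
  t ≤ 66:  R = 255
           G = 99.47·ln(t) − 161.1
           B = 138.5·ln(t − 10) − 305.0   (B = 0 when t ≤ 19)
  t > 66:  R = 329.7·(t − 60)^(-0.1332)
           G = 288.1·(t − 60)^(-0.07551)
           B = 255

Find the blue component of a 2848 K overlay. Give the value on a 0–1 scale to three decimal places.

0.388

t = 2848/100 = 28.48; the t ≤ 66 branch applies.
B = 138.5·ln(28.48 − 10) − 305.0 = 138.5·ln 18.48 − 305.0 = 138.5·2.9167 − 305.0 = 98.961.
On a 0–1 scale: 98.961/255 = 0.3881 → 0.388.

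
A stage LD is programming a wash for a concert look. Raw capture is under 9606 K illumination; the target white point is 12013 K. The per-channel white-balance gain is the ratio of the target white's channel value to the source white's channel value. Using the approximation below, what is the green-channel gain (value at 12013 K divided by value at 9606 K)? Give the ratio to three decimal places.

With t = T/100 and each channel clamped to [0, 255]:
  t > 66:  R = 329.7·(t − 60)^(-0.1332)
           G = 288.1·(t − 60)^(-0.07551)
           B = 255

0.962

At 9606 K (t = 96.06):
  G = 288.1·(96.06 − 60)^(-0.07551) = 288.1·36.06^(-0.07551) = 288.1·0.76283 = 219.772.
At 12013 K (t = 120.13):
  G = 288.1·(120.13 − 60)^(-0.07551) = 288.1·60.13^(-0.07551) = 288.1·0.73394 = 211.448.
Gain = 211.448 / 219.772 = 0.9621 → 0.962.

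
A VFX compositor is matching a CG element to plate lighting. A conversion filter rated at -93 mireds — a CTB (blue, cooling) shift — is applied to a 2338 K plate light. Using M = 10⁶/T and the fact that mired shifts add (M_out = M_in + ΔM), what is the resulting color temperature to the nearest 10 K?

2990 K

M_in = 10⁶/2338 = 427.72 mireds.
M_out = 427.72 + (-93) = 334.72 mireds.
T_out = 10⁶/334.72 = 2987.6 K → 2990 K.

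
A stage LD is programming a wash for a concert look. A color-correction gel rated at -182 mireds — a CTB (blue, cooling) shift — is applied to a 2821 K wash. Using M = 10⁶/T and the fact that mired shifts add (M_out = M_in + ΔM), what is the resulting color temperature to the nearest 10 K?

5800 K

M_in = 10⁶/2821 = 354.48 mireds.
M_out = 354.48 + (-182) = 172.48 mireds.
T_out = 10⁶/172.48 = 5797.6 K → 5800 K.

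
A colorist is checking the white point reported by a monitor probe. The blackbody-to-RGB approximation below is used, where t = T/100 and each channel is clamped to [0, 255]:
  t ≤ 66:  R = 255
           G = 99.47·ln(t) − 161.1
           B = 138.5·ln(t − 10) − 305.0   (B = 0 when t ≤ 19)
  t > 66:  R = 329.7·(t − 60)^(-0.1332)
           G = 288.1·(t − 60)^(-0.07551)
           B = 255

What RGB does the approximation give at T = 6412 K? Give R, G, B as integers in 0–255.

t = 6412/100 = 64.12; the t ≤ 66 branch applies.
R = 255 by definition for t ≤ 66.
G = 99.47·ln 64.12 − 161.1 = 99.47·4.1608 − 161.1 = 252.770.
B = 138.5·ln(64.12 − 10) − 305.0 = 138.5·ln 54.12 − 305.0 = 138.5·3.9912 − 305.0 = 247.782.
Rounded: (255, 253, 248).

R=255, G=253, B=248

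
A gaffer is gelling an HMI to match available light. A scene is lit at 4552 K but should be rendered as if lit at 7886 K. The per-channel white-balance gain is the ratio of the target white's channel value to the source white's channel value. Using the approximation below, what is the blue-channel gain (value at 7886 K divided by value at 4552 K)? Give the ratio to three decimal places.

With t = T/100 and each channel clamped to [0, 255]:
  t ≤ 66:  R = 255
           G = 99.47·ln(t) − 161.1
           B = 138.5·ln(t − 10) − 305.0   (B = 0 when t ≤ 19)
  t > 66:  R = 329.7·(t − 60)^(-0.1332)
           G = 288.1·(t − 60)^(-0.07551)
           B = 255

At 4552 K (t = 45.52):
  B = 138.5·ln(45.52 − 10) − 305.0 = 138.5·ln 35.52 − 305.0 = 138.5·3.5701 − 305.0 = 189.458.
At 7886 K (t = 78.86):
  B = 255 by definition for t > 66.
Gain = 255.000 / 189.458 = 1.3459 → 1.346.

1.346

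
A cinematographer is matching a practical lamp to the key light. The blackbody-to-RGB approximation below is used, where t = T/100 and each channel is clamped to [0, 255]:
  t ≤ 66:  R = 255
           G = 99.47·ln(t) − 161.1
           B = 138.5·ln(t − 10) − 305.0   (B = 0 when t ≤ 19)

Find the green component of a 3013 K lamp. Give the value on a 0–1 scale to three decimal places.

0.697

t = 3013/100 = 30.13; the t ≤ 66 branch applies.
G = 99.47·ln 30.13 − 161.1 = 99.47·3.4055 − 161.1 = 177.647.
On a 0–1 scale: 177.647/255 = 0.6967 → 0.697.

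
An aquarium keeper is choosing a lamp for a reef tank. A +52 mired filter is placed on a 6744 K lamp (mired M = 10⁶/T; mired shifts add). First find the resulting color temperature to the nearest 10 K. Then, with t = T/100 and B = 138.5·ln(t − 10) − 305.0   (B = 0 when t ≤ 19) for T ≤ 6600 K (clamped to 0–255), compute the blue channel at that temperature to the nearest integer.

206

M_in = 10⁶/6744 = 148.28; M_out = 148.28 + (+52) = 200.28.
T_out = 10⁶/200.28 = 4993.0 K → 4990 K; t = 49.9.
B = 138.5·ln(49.9 − 10) − 305.0 = 138.5·ln 39.9 − 305.0 = 138.5·3.6864 − 305.0 = 205.563.
Rounded: 206.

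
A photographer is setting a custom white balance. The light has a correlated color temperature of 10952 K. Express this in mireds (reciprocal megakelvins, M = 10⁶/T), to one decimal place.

91.3 mireds

M = 10⁶ / 10952 = 91.308 → 91.3 mireds.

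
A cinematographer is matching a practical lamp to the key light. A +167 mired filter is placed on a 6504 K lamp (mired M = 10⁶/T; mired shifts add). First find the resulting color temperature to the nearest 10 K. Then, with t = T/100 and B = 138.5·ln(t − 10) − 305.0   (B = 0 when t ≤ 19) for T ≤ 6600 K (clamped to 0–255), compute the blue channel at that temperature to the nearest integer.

M_in = 10⁶/6504 = 153.75; M_out = 153.75 + (+167) = 320.75.
T_out = 10⁶/320.75 = 3117.7 K → 3120 K; t = 31.2.
B = 138.5·ln(31.2 − 10) − 305.0 = 138.5·ln 21.2 − 305.0 = 138.5·3.0540 − 305.0 = 117.979.
Rounded: 118.

118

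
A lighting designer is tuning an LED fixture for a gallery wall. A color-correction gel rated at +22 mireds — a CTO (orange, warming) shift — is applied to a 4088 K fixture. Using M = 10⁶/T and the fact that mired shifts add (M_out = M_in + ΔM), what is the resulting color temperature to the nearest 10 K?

M_in = 10⁶/4088 = 244.62 mireds.
M_out = 244.62 + (+22) = 266.62 mireds.
T_out = 10⁶/266.62 = 3750.7 K → 3750 K.

3750 K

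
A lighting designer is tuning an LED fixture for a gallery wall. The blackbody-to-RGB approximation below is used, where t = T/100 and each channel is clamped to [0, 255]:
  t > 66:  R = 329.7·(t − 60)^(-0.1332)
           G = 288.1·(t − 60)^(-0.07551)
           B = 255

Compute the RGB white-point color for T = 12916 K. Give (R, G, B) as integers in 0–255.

(188, 209, 255)

t = 12916/100 = 129.16; the t > 66 branch applies.
R = 329.7·(129.16 − 60)^(-0.1332) = 329.7·69.16^(-0.1332) = 329.7·0.56876 = 187.521.
G = 288.1·(129.16 − 60)^(-0.07551) = 288.1·69.16^(-0.07551) = 288.1·0.72623 = 209.226.
B = 255 by definition for t > 66.
Rounded: (188, 209, 255).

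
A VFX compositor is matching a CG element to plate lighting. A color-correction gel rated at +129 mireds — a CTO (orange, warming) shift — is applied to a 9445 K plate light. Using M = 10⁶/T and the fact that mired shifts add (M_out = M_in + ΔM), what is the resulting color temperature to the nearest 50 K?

M_in = 10⁶/9445 = 105.88 mireds.
M_out = 105.88 + (+129) = 234.88 mireds.
T_out = 10⁶/234.88 = 4257.6 K → 4250 K.

4250 K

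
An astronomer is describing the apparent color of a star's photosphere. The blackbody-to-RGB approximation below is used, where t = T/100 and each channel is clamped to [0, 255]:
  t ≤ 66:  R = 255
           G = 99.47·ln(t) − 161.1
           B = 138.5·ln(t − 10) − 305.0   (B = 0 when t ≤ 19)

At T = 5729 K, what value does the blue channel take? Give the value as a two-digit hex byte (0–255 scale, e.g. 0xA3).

0xE5

t = 5729/100 = 57.29; the t ≤ 66 branch applies.
B = 138.5·ln(57.29 − 10) − 305.0 = 138.5·ln 47.29 − 305.0 = 138.5·3.8563 − 305.0 = 229.097.
Rounded: 229; in hex, 0xE5.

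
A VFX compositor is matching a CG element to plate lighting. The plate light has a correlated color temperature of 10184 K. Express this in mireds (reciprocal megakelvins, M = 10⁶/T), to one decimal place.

98.2 mireds

M = 10⁶ / 10184 = 98.193 → 98.2 mireds.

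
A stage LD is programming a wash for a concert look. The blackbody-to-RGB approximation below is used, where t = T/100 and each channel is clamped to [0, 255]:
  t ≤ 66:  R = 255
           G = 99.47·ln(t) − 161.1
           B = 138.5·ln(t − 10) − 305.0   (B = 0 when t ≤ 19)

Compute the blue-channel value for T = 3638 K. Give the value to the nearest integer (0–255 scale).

148

t = 3638/100 = 36.38; the t ≤ 66 branch applies.
B = 138.5·ln(36.38 − 10) − 305.0 = 138.5·ln 26.38 − 305.0 = 138.5·3.2726 − 305.0 = 148.256.
Rounded: 148.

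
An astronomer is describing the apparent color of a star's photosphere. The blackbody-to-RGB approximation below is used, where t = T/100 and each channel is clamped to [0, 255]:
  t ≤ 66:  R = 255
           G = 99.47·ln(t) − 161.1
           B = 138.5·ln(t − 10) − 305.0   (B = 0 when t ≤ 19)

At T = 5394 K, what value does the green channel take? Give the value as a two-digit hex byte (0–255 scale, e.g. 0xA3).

0xEC

t = 5394/100 = 53.94; the t ≤ 66 branch applies.
G = 99.47·ln 53.94 − 161.1 = 99.47·3.9879 − 161.1 = 235.574.
Rounded: 236; in hex, 0xEC.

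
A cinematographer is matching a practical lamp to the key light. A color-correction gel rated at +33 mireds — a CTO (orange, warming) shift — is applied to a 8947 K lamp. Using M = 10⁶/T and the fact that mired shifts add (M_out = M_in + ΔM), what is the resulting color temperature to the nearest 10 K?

6910 K

M_in = 10⁶/8947 = 111.77 mireds.
M_out = 111.77 + (+33) = 144.77 mireds.
T_out = 10⁶/144.77 = 6907.5 K → 6910 K.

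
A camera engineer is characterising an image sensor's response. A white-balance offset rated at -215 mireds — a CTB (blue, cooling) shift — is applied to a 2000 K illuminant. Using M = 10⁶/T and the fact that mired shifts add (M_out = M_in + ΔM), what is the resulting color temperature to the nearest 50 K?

3500 K

M_in = 10⁶/2000 = 500.00 mireds.
M_out = 500.00 + (-215) = 285.00 mireds.
T_out = 10⁶/285.00 = 3508.8 K → 3500 K.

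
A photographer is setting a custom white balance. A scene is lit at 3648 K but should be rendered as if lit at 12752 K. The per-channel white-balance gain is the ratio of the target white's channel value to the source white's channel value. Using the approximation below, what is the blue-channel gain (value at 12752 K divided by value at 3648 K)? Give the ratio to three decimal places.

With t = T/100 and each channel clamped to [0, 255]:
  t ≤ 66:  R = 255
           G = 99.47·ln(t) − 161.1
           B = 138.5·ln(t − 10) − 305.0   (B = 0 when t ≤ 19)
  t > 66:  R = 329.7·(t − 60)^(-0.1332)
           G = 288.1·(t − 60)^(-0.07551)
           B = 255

At 3648 K (t = 36.48):
  B = 138.5·ln(36.48 − 10) − 305.0 = 138.5·ln 26.48 − 305.0 = 138.5·3.2764 − 305.0 = 148.780.
At 12752 K (t = 127.52):
  B = 255 by definition for t > 66.
Gain = 255.000 / 148.780 = 1.7139 → 1.714.

1.714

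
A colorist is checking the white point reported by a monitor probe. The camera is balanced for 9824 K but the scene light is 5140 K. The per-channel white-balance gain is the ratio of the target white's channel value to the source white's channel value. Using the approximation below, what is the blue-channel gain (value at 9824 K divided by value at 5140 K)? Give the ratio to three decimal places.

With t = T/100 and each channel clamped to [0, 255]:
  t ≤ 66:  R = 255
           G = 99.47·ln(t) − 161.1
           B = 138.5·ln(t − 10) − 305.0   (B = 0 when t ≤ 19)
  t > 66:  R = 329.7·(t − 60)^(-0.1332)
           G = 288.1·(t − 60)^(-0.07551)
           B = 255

1.210

At 5140 K (t = 51.4):
  B = 138.5·ln(51.4 − 10) − 305.0 = 138.5·ln 41.4 − 305.0 = 138.5·3.7233 − 305.0 = 210.674.
At 9824 K (t = 98.24):
  B = 255 by definition for t > 66.
Gain = 255.000 / 210.674 = 1.2104 → 1.210.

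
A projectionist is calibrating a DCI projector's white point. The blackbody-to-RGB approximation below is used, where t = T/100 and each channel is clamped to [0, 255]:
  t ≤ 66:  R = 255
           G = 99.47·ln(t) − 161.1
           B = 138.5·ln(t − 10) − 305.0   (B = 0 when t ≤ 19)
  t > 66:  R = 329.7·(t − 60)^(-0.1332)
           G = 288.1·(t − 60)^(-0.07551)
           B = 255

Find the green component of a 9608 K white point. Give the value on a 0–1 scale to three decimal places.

0.862

t = 9608/100 = 96.08; the t > 66 branch applies.
G = 288.1·(96.08 − 60)^(-0.07551) = 288.1·36.08^(-0.07551) = 288.1·0.76280 = 219.763.
On a 0–1 scale: 219.763/255 = 0.8618 → 0.862.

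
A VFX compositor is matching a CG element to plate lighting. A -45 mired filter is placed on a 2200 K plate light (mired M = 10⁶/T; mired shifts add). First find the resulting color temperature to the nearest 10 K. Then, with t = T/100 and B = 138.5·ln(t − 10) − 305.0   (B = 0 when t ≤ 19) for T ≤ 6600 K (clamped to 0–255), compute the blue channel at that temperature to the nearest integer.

M_in = 10⁶/2200 = 454.55; M_out = 454.55 + (-45) = 409.55.
T_out = 10⁶/409.55 = 2441.7 K → 2440 K; t = 24.4.
B = 138.5·ln(24.4 − 10) − 305.0 = 138.5·ln 14.4 − 305.0 = 138.5·2.6672 − 305.0 = 64.411.
Rounded: 64.

64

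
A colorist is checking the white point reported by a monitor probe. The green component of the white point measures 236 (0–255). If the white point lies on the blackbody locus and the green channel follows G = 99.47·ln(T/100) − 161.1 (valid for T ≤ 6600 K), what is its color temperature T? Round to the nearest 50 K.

ln t = (236 + 161.1) / 99.47 = 3.9922.
t = e^3.9922 = 54.172.
T = 100·t = 5417 K → 5400 K to the nearest 50 K.

5400 K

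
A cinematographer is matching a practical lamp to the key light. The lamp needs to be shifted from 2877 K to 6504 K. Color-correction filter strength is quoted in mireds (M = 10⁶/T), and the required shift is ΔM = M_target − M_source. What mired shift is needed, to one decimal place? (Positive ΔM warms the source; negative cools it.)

M_source = 10⁶/2877 = 347.584; M_target = 10⁶/6504 = 153.752.
ΔM = 153.752 − 347.584 = -193.833 → -193.8 mireds, a cooling shift.

-193.8 mireds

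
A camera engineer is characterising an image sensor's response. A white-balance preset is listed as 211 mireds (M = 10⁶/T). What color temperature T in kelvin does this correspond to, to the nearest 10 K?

4740 K

T = 10⁶ / 211 = 4739.34 K → 4740 K.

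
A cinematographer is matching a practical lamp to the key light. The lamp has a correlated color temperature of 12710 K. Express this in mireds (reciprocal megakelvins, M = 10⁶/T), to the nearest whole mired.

79 mireds

M = 10⁶ / 12710 = 78.678 → 79 mireds.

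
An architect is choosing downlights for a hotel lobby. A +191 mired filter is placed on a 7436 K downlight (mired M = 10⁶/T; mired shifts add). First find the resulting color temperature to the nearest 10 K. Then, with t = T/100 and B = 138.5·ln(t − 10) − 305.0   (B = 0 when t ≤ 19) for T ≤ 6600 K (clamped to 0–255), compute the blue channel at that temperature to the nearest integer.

M_in = 10⁶/7436 = 134.48; M_out = 134.48 + (+191) = 325.48.
T_out = 10⁶/325.48 = 3072.4 K → 3070 K; t = 30.7.
B = 138.5·ln(30.7 − 10) − 305.0 = 138.5·ln 20.7 − 305.0 = 138.5·3.0301 − 305.0 = 114.674.
Rounded: 115.

115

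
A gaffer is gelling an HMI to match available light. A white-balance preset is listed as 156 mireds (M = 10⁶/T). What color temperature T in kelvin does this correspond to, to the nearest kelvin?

T = 10⁶ / 156 = 6410.26 K → 6410 K.

6410 K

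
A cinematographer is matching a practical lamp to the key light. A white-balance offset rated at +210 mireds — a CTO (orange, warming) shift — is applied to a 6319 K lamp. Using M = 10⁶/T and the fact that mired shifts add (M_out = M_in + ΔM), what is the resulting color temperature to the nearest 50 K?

2700 K

M_in = 10⁶/6319 = 158.25 mireds.
M_out = 158.25 + (+210) = 368.25 mireds.
T_out = 10⁶/368.25 = 2715.5 K → 2700 K.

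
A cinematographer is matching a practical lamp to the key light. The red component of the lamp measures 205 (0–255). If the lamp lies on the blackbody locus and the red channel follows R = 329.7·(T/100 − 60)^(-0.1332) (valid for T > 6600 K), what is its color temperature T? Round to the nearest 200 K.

(t − 60)^(-0.1332) = 205/329.7 = 0.62178.
t − 60 = 0.62178^(1/-0.1332) = 0.62178^(-7.508) = 35.423, so t = 95.423.
T = 100·t = 9542 K → 9600 K to the nearest 200 K.

9600 K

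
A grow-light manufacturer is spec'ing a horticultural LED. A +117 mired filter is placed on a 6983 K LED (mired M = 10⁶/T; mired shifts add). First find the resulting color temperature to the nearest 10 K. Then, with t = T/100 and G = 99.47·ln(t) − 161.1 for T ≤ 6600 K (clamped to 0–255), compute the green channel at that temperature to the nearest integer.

M_in = 10⁶/6983 = 143.20; M_out = 143.20 + (+117) = 260.20.
T_out = 10⁶/260.20 = 3843.1 K → 3840 K; t = 38.4.
G = 99.47·ln 38.4 − 161.1 = 99.47·3.6481 − 161.1 = 201.772.
Rounded: 202.

202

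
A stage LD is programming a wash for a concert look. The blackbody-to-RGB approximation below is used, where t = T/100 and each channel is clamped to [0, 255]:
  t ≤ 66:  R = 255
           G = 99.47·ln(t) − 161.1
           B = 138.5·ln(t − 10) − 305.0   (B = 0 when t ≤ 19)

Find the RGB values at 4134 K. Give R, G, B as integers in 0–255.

t = 4134/100 = 41.34; the t ≤ 66 branch applies.
R = 255 by definition for t ≤ 66.
G = 99.47·ln 41.34 − 161.1 = 99.47·3.7218 − 161.1 = 209.110.
B = 138.5·ln(41.34 − 10) − 305.0 = 138.5·ln 31.34 − 305.0 = 138.5·3.4449 − 305.0 = 172.118.
Rounded: (255, 209, 172).

R=255, G=209, B=172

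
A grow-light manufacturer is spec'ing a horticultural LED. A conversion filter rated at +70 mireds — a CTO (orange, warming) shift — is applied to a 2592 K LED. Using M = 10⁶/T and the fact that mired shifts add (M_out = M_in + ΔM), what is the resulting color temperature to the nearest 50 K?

2200 K

M_in = 10⁶/2592 = 385.80 mireds.
M_out = 385.80 + (+70) = 455.80 mireds.
T_out = 10⁶/455.80 = 2193.9 K → 2200 K.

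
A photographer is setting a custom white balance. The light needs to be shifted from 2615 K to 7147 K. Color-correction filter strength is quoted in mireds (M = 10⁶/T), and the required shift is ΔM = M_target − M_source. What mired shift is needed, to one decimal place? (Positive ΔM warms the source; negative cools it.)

M_source = 10⁶/2615 = 382.409; M_target = 10⁶/7147 = 139.919.
ΔM = 139.919 − 382.409 = -242.490 → -242.5 mireds, a cooling shift.

-242.5 mireds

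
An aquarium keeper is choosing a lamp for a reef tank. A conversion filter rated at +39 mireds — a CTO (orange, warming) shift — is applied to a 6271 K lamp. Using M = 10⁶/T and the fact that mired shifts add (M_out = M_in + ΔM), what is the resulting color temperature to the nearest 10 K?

5040 K

M_in = 10⁶/6271 = 159.46 mireds.
M_out = 159.46 + (+39) = 198.46 mireds.
T_out = 10⁶/198.46 = 5038.7 K → 5040 K.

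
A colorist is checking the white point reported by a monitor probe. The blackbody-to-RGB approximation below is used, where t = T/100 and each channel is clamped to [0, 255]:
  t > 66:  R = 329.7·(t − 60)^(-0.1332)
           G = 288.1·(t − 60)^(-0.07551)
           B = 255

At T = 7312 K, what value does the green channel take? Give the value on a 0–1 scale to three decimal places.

t = 7312/100 = 73.12; the t > 66 branch applies.
G = 288.1·(73.12 − 60)^(-0.07551) = 288.1·13.12^(-0.07551) = 288.1·0.82335 = 237.207.
On a 0–1 scale: 237.207/255 = 0.9302 → 0.930.

0.930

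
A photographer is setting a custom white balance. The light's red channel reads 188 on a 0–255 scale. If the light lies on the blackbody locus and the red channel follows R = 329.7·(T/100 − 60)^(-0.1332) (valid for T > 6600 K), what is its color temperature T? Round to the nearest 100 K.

(t − 60)^(-0.1332) = 188/329.7 = 0.57022.
t − 60 = 0.57022^(1/-0.1332) = 0.57022^(-7.508) = 67.848, so t = 127.848.
T = 100·t = 12785 K → 12800 K to the nearest 100 K.

12800 K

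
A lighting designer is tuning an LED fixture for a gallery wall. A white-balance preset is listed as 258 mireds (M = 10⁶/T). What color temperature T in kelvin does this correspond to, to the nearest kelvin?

T = 10⁶ / 258 = 3875.97 K → 3876 K.

3876 K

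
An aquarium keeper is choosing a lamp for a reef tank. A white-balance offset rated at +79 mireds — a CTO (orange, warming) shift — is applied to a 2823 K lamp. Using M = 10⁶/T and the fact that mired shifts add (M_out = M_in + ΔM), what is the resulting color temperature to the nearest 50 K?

M_in = 10⁶/2823 = 354.23 mireds.
M_out = 354.23 + (+79) = 433.23 mireds.
T_out = 10⁶/433.23 = 2308.2 K → 2300 K.

2300 K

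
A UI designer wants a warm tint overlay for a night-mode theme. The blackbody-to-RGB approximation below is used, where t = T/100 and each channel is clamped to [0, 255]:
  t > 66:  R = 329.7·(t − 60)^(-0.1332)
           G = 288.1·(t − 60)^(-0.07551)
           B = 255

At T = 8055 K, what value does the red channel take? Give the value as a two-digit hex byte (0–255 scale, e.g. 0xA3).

t = 8055/100 = 80.55; the t > 66 branch applies.
R = 329.7·(80.55 − 60)^(-0.1332) = 329.7·20.55^(-0.1332) = 329.7·0.66855 = 220.421.
Rounded: 220; in hex, 0xDC.

0xDC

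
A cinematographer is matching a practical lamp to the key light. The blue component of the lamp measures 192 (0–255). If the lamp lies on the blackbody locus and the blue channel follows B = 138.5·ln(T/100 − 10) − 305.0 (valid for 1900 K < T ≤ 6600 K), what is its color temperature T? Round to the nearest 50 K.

ln(t − 10) = (192 + 305.0) / 138.5 = 3.5884.
t − 10 = e^3.5884 = 36.178, so t = 46.178.
T = 100·t = 4618 K → 4600 K to the nearest 50 K.

4600 K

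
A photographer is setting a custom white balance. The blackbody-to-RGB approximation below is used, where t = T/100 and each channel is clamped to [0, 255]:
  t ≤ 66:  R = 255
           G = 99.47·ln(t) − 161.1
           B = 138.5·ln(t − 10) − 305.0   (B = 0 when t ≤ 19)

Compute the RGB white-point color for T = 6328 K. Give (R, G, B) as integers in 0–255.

t = 6328/100 = 63.28; the t ≤ 66 branch applies.
R = 255 by definition for t ≤ 66.
G = 99.47·ln 63.28 − 161.1 = 99.47·4.1476 − 161.1 = 251.459.
B = 138.5·ln(63.28 − 10) − 305.0 = 138.5·ln 53.28 − 305.0 = 138.5·3.9756 − 305.0 = 245.615.
Rounded: (255, 251, 246).

(255, 251, 246)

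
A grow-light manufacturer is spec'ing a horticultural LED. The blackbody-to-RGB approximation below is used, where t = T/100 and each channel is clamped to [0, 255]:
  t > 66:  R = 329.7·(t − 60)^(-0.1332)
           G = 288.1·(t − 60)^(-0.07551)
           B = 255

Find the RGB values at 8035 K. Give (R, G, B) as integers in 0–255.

t = 8035/100 = 80.35; the t > 66 branch applies.
R = 329.7·(80.35 − 60)^(-0.1332) = 329.7·20.35^(-0.1332) = 329.7·0.66942 = 220.708.
G = 288.1·(80.35 − 60)^(-0.07551) = 288.1·20.35^(-0.07551) = 288.1·0.79651 = 229.474.
B = 255 by definition for t > 66.
Rounded: (221, 229, 255).

(221, 229, 255)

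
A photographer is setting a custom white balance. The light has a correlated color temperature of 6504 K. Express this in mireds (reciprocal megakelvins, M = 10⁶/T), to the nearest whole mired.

M = 10⁶ / 6504 = 153.752 → 154 mireds.

154 mireds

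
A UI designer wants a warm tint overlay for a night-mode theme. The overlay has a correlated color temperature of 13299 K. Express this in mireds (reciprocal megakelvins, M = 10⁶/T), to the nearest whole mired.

75 mireds

M = 10⁶ / 13299 = 75.194 → 75 mireds.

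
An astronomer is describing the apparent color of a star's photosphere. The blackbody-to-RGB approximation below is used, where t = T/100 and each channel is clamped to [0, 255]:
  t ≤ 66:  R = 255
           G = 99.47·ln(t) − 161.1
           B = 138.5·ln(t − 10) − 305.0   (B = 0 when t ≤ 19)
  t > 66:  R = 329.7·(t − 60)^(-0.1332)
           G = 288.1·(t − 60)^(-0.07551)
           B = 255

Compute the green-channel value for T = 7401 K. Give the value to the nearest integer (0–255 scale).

236

t = 7401/100 = 74.01; the t > 66 branch applies.
G = 288.1·(74.01 − 60)^(-0.07551) = 288.1·14.01^(-0.07551) = 288.1·0.81928 = 236.035.
Rounded: 236.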